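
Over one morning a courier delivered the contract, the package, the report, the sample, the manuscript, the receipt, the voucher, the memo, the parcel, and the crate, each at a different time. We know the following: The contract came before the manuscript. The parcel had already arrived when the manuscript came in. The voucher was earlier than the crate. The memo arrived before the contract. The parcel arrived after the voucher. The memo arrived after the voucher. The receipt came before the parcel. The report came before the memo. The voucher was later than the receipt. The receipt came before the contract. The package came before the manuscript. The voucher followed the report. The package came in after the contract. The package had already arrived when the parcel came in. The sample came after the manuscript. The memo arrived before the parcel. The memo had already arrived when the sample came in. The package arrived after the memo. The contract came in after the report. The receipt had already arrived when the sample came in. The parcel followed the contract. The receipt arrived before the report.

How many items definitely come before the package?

5

Directly stated before the package: the contract and the memo.
The receipt reaches the package via the receipt → the contract → the package.
The report reaches the package via the report → the contract → the package.
The voucher reaches the package via the voucher → the memo → the package.
No chain forces the sample (or any of the others) ahead of the package.
That's the contract, the memo, the receipt, the report, and the voucher — 5 in all.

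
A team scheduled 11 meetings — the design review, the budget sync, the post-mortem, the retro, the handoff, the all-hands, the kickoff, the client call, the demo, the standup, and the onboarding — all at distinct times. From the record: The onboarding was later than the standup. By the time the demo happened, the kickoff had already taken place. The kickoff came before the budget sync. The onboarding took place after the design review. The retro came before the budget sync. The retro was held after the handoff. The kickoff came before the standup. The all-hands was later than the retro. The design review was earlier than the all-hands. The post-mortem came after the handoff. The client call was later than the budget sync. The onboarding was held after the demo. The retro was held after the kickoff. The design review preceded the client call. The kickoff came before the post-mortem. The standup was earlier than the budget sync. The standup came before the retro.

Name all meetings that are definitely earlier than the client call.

the budget sync, the design review, the handoff, the kickoff, the retro, the standup

Directly stated before the client call: the budget sync and the design review.
The handoff reaches the client call via the handoff → the retro → the budget sync → the client call.
The kickoff reaches the client call via the kickoff → the budget sync → the client call.
The retro reaches the client call via the retro → the budget sync → the client call.
Likewise the standup reaches the client call by chaining the stated constraints.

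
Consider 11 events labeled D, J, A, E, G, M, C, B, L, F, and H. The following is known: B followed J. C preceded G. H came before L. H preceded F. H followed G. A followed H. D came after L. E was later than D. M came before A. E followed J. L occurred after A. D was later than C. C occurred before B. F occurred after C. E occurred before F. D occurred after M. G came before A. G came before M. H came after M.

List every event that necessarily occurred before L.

Directly stated before L: A and H.
C reaches L via C → G → A → L.
G reaches L via G → A → L.
M reaches L via M → A → L.
No chain forces D (or any of the others) ahead of L.

A, C, G, H, M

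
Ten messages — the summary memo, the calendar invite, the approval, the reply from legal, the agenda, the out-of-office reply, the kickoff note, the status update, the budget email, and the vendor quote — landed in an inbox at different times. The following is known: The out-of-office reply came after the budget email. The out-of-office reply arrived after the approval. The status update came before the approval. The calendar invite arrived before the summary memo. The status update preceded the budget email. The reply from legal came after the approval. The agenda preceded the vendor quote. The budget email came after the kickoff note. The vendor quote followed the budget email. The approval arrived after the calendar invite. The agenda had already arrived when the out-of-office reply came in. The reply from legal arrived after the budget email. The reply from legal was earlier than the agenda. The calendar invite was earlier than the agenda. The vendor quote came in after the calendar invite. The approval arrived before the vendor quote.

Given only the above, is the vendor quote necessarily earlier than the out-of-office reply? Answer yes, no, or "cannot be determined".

cannot be determined

No chain of stated constraints runs from the vendor quote to the out-of-office reply, and none runs from the out-of-office reply to the vendor quote either.
So the relative order of the vendor quote and the out-of-office reply is not fixed by the given facts.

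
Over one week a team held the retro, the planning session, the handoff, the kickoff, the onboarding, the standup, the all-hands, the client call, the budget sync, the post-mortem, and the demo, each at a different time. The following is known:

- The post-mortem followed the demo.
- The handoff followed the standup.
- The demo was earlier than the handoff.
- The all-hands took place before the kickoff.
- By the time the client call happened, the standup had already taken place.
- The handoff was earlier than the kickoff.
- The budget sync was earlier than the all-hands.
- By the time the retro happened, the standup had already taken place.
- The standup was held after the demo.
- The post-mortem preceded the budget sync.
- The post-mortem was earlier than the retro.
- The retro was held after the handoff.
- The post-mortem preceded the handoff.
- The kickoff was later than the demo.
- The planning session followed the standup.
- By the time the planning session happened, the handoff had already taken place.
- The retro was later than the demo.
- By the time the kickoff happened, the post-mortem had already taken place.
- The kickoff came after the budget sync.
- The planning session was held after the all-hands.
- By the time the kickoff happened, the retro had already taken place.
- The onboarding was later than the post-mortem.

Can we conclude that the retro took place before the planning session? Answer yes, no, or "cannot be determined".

No chain of stated constraints runs from the retro to the planning session, and none runs from the planning session to the retro either.
So the relative order of the retro and the planning session is not fixed by the given facts.

cannot be determined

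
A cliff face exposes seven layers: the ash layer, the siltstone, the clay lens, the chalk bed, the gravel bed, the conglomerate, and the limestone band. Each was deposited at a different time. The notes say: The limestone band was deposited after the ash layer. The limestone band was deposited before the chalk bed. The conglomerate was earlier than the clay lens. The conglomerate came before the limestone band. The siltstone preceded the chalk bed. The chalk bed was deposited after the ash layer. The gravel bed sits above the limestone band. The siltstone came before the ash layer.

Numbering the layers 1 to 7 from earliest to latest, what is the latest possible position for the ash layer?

The ash layer must come before the chalk bed, the gravel bed, and the limestone band — 3 layers forced after it.
Everything else can be placed before the ash layer in some valid order, so the ash layer can sit as late as position 7 − 3 = 4.

4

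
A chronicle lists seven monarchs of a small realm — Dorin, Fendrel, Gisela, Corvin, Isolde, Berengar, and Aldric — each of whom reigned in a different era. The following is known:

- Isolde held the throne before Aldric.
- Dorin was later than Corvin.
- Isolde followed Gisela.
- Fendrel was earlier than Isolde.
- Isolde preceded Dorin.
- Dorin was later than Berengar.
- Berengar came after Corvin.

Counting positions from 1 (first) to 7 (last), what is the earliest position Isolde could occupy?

3

Fendrel and Gisela must both come before Isolde — 2 forced predecessors.
Nothing else is forced ahead of Isolde, so their earliest slot is position 2 + 1 = 3.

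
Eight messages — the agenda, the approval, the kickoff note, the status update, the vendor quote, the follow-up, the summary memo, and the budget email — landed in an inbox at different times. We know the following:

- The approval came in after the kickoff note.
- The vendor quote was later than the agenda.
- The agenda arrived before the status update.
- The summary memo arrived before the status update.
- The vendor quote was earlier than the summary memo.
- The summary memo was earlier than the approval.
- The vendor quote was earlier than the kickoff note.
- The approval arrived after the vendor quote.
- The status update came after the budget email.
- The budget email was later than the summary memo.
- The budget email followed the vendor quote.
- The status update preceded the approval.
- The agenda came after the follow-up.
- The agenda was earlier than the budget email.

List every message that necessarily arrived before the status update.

the agenda, the budget email, the follow-up, the summary memo, the vendor quote

Directly stated before the status update: the agenda, the budget email, and the summary memo.
The follow-up reaches the status update via the follow-up → the agenda → the status update.
The vendor quote reaches the status update via the vendor quote → the summary memo → the status update.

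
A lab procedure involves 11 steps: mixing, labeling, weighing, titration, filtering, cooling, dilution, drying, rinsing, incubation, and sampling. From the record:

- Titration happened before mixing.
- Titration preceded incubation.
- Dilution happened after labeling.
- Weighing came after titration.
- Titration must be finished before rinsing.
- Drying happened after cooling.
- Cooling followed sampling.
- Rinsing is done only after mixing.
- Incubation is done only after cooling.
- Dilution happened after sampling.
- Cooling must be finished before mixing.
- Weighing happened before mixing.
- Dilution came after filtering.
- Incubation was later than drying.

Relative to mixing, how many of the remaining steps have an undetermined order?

Forced before mixing: cooling, sampling, titration, and weighing; forced after mixing: rinsing.
That leaves dilution, drying, filtering, incubation, and labeling with no forced order relative to mixing — 5.

5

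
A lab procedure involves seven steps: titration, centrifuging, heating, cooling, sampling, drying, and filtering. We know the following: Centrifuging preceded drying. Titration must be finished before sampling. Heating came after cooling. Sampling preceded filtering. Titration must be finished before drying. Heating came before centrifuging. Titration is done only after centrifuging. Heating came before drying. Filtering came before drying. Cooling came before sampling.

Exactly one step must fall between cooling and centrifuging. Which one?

Tracing the constraints gives cooling → heating → centrifuging, so heating sits after cooling and before centrifuging.
No other step is forced both after cooling and before centrifuging.

heating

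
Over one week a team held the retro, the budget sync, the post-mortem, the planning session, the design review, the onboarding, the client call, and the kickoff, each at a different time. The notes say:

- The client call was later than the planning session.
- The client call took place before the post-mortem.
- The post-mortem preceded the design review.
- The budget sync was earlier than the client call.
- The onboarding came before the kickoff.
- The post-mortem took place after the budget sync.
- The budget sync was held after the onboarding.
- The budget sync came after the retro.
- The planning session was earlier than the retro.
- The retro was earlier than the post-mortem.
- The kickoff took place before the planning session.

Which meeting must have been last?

Every other meeting has a chain of constraints placing it before the design review, so the design review is last.

the design review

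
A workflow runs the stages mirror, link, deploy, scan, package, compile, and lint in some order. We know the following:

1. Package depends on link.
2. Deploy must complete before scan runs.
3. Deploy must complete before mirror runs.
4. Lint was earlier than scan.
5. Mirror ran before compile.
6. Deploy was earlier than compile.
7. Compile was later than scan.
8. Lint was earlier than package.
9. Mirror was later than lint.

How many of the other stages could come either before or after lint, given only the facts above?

Forced after lint: compile, mirror, package, and scan.
That leaves deploy and link with no forced order relative to lint — 2.

2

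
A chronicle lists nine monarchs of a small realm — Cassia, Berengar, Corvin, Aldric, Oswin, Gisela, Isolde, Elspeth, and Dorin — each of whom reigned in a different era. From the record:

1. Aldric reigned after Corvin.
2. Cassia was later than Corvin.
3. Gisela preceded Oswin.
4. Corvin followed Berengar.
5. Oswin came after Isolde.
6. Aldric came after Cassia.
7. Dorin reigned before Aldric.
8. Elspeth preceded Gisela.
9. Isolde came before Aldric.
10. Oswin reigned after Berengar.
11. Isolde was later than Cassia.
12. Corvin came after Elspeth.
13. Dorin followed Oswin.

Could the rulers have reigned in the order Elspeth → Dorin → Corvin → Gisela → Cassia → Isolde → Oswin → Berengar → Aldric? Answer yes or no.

The constraints require Berengar before Corvin, but in the proposed sequence Corvin appears ahead of Berengar. That one violation is enough.

no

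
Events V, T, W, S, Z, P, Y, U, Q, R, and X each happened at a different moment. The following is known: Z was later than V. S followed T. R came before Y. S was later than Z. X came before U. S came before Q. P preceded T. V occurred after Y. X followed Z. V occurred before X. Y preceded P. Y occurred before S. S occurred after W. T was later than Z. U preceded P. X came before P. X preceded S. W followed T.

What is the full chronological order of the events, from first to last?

R, Y, V, Z, X, U, P, T, W, S, Q

The constraints fix every adjacent pair, so only one ordering works:
R → Y → V → Z → X → U → P → T → W → S → Q.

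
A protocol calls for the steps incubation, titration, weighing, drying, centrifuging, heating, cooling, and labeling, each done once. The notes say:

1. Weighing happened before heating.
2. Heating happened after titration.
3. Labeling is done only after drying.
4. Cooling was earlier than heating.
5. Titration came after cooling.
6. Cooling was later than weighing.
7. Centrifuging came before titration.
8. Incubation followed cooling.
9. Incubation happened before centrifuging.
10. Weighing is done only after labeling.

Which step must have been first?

Drying has a chain of constraints placing it before every other step, so drying must be first.

drying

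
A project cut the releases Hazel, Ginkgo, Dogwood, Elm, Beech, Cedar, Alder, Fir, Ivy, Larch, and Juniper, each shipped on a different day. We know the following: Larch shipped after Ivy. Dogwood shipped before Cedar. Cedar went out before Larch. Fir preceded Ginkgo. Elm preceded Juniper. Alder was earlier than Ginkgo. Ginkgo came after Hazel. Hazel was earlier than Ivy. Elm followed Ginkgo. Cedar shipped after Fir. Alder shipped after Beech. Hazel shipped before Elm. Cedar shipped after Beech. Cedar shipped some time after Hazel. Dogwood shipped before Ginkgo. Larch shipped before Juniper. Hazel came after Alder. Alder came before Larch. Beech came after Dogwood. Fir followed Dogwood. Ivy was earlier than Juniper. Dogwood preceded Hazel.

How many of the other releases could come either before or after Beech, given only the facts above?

Forced before Beech: Dogwood; forced after Beech: Alder, Cedar, Elm, Ginkgo, Hazel, Ivy, Juniper, and Larch.
That leaves Fir with no forced order relative to Beech — 1.

1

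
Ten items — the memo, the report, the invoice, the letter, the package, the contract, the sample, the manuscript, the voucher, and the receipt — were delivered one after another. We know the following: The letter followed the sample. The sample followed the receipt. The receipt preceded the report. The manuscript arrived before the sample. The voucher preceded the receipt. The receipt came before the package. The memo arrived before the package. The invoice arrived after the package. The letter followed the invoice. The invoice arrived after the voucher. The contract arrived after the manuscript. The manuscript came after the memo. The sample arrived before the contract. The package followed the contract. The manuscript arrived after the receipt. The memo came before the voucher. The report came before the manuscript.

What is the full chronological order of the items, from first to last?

the memo, the voucher, the receipt, the report, the manuscript, the sample, the contract, the package, the invoice, the letter

The constraints fix every adjacent pair, so only one ordering works:
the memo → the voucher → the receipt → the report → the manuscript → the sample → the contract → the package → the invoice → the letter.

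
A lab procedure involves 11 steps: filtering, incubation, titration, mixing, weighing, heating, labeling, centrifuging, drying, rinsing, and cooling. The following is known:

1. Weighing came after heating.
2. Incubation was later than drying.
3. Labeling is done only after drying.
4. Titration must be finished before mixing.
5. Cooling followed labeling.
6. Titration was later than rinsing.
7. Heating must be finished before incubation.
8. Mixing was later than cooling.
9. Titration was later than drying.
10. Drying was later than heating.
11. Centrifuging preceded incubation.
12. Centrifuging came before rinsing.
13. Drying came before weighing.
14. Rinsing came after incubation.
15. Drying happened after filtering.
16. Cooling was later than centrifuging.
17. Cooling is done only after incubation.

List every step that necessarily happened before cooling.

centrifuging, drying, filtering, heating, incubation, labeling

Directly stated before cooling: centrifuging, incubation, and labeling.
Drying reaches cooling via drying → incubation → cooling.
Filtering reaches cooling via filtering → drying → incubation → cooling.
Heating reaches cooling via heating → incubation → cooling.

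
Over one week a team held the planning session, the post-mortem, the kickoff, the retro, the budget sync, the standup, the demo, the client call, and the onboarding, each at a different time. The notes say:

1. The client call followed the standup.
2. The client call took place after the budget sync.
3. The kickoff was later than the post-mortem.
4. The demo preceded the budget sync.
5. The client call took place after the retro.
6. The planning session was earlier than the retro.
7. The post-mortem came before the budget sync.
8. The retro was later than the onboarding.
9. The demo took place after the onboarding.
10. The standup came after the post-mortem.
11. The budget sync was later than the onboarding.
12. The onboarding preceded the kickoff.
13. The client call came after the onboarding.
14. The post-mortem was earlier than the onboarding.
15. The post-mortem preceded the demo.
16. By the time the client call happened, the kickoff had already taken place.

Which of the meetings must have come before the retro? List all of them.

Directly stated before the retro: the onboarding and the planning session.
The post-mortem reaches the retro via the post-mortem → the onboarding → the retro.
No chain forces the standup (or any of the others) ahead of the retro.

the onboarding, the planning session, the post-mortem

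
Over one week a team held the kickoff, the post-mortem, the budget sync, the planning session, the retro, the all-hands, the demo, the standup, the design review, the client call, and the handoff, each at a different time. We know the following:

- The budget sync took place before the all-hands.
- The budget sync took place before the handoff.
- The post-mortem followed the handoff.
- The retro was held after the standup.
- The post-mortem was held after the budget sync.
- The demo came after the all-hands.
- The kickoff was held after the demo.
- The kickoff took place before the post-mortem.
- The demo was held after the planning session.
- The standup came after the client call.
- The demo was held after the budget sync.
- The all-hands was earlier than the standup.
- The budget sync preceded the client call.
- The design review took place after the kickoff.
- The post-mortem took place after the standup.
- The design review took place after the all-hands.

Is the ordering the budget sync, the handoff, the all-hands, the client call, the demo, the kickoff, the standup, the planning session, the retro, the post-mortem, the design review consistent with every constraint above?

no

The constraints require the planning session before the demo, but in the proposed sequence the demo appears ahead of the planning session. That one violation is enough.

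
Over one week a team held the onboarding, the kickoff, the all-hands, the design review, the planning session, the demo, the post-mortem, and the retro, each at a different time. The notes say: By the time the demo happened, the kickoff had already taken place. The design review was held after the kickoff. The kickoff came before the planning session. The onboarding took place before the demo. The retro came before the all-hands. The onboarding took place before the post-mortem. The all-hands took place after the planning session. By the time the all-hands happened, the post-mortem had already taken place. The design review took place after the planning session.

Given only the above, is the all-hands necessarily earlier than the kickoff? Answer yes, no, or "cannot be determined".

Tracing the constraints gives the kickoff → the planning session → the all-hands, so the kickoff must come before the all-hands.
That means the all-hands cannot be before the kickoff.

no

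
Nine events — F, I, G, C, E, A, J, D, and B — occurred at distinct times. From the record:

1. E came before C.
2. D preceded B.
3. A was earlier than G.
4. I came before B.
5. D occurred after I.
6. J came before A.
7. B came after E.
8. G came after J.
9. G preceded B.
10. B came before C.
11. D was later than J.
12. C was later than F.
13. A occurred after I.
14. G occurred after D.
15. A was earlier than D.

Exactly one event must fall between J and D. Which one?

Tracing the constraints gives J → A → D, so A sits after J and before D.
No other event is forced both after J and before D.

A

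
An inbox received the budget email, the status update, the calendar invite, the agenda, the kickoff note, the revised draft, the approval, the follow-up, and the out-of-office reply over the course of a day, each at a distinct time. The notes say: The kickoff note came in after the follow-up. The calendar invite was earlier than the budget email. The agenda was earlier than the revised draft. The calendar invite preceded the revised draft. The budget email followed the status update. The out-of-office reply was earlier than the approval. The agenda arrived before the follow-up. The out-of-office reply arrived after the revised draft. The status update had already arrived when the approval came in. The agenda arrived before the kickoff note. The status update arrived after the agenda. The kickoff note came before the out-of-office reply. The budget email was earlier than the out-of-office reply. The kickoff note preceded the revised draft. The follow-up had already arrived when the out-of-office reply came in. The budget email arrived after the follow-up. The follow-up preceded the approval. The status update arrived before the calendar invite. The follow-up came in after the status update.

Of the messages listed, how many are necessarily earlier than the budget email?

Directly stated before the budget email: the calendar invite, the follow-up, and the status update.
The agenda reaches the budget email via the agenda → the follow-up → the budget email.
That's the agenda, the calendar invite, the follow-up, and the status update — 4 in all.

4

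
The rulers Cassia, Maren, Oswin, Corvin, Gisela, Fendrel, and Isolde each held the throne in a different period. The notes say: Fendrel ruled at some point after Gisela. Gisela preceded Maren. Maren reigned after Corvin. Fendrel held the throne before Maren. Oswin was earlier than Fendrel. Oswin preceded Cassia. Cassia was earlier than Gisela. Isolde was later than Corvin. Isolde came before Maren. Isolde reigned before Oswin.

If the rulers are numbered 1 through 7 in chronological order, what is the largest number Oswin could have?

Oswin must come before Cassia, Fendrel, Gisela, and Maren — 4 rulers forced after them.
Everything else can be placed before Oswin in some valid order, so Oswin can sit as late as position 7 − 4 = 3.

3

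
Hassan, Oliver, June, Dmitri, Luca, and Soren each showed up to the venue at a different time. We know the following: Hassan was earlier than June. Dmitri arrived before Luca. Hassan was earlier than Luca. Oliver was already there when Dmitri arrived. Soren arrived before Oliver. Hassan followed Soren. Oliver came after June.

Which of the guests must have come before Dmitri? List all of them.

Directly stated before Dmitri: Oliver.
Hassan reaches Dmitri via Hassan → June → Oliver → Dmitri.
June reaches Dmitri via June → Oliver → Dmitri.
Soren reaches Dmitri via Soren → Oliver → Dmitri.
No chain forces Luca ahead of Dmitri.

Hassan, June, Oliver, Soren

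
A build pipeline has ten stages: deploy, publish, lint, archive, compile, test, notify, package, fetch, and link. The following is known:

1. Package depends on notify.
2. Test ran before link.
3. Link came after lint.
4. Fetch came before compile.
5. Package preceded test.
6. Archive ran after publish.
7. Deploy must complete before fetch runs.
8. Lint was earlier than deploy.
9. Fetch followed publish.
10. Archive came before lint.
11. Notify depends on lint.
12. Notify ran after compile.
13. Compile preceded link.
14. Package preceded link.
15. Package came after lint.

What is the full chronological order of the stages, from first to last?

publish, archive, lint, deploy, fetch, compile, notify, package, test, link

The constraints fix every adjacent pair, so only one ordering works:
publish → archive → lint → deploy → fetch → compile → notify → package → test → link.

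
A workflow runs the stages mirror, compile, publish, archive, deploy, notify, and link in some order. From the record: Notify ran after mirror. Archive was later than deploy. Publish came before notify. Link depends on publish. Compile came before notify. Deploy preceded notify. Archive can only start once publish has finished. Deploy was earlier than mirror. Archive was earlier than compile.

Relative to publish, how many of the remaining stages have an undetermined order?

Forced after publish: archive, compile, link, and notify.
That leaves deploy and mirror with no forced order relative to publish — 2.

2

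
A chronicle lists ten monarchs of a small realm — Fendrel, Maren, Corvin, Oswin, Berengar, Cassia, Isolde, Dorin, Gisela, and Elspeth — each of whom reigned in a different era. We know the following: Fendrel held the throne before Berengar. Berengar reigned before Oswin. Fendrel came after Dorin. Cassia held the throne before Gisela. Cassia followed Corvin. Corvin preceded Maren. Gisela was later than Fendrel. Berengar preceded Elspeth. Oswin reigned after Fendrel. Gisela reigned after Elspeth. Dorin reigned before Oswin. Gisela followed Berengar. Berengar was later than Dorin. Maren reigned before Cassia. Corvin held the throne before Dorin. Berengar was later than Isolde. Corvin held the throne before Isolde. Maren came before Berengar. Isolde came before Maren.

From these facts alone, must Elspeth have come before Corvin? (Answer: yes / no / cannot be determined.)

no

Tracing the constraints gives Corvin → Isolde → Berengar → Elspeth, so Corvin must come before Elspeth.
That means Elspeth cannot be before Corvin.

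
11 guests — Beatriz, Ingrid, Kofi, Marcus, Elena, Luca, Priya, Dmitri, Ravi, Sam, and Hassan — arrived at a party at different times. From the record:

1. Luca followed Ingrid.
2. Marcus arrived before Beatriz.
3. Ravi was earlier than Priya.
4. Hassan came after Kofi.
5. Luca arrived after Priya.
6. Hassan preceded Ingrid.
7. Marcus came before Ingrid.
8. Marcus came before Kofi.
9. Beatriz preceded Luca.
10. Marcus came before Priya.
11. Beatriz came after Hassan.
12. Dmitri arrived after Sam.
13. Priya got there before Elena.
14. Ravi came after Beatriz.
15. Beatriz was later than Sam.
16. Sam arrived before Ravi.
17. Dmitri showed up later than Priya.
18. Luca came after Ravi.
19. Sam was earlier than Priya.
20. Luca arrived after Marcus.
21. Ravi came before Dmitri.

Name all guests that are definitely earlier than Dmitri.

Beatriz, Hassan, Kofi, Marcus, Priya, Ravi, Sam

Directly stated before Dmitri: Priya, Ravi, and Sam.
Beatriz reaches Dmitri via Beatriz → Ravi → Dmitri.
Hassan reaches Dmitri via Hassan → Beatriz → Ravi → Dmitri.
Kofi reaches Dmitri via Kofi → Hassan → Beatriz → Ravi → Dmitri.
Likewise Marcus reaches Dmitri by chaining the stated constraints.
No chain forces Elena (or any of the others) ahead of Dmitri.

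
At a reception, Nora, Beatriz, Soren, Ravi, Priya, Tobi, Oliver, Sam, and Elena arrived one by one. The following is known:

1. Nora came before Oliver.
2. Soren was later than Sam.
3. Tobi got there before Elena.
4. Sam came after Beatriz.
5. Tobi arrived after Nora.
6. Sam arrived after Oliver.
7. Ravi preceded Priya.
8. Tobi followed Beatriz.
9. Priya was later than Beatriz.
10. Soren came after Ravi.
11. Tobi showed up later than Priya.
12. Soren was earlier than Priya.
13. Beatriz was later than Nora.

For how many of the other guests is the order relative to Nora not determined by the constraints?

1

Forced after Nora: Beatriz, Elena, Oliver, Priya, Sam, Soren, and Tobi.
That leaves Ravi with no forced order relative to Nora — 1.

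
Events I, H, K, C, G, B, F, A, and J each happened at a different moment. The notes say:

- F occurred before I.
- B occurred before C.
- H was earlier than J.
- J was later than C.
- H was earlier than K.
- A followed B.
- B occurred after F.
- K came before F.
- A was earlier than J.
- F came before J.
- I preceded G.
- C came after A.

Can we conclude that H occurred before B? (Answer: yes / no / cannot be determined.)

yes

Chain the constraints: H → K → F → B. Each link is directly stated, so H comes before B.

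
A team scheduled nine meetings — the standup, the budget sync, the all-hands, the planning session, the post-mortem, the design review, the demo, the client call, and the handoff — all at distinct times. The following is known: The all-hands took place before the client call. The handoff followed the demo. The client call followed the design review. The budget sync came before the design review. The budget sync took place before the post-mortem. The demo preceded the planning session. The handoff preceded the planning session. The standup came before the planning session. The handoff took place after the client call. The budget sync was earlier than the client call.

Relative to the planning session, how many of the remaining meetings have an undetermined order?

1

Forced before the planning session: the all-hands, the budget sync, the client call, the demo, the design review, the handoff, and the standup.
That leaves the post-mortem with no forced order relative to the planning session — 1.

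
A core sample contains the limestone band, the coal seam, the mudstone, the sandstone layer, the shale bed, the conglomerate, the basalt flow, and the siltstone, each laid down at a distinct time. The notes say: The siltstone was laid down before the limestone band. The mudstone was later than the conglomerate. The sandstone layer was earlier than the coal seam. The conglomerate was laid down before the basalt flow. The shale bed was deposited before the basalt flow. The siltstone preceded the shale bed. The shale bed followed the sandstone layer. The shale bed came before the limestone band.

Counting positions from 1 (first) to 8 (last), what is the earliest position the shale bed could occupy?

3

The sandstone layer and the siltstone must both come before the shale bed — 2 forced predecessors.
Nothing else is forced ahead of the shale bed, so its earliest slot is position 2 + 1 = 3.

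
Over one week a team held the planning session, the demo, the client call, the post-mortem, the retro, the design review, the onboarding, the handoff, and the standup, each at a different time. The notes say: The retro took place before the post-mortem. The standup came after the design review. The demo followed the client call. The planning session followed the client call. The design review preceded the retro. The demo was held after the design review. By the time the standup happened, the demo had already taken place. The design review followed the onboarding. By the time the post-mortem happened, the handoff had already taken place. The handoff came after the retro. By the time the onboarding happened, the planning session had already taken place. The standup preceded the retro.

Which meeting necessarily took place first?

the client call

The client call has a chain of constraints placing it before every other meeting, so the client call must be first.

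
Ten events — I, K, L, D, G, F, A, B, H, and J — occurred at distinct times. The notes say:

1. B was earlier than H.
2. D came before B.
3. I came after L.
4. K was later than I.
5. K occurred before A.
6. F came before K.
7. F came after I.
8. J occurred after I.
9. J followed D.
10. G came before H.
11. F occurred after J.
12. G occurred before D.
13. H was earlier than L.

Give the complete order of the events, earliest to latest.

G, D, B, H, L, I, J, F, K, A

The constraints fix every adjacent pair, so only one ordering works:
G → D → B → H → L → I → J → F → K → A.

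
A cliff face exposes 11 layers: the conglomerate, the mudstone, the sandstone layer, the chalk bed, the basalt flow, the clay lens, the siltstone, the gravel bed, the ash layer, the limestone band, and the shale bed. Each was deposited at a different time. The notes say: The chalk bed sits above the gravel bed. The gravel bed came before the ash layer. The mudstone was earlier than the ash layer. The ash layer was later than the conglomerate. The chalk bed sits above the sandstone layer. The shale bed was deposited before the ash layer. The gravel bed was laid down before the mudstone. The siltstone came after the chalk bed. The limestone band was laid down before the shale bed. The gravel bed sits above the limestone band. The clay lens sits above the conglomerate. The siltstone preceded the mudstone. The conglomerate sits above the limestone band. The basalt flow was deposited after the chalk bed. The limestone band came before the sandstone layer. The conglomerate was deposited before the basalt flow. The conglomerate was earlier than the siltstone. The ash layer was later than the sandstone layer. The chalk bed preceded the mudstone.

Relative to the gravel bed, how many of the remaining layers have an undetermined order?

Forced before the gravel bed: the limestone band; forced after the gravel bed: the ash layer, the basalt flow, the chalk bed, the mudstone, and the siltstone.
That leaves the clay lens, the conglomerate, the sandstone layer, and the shale bed with no forced order relative to the gravel bed — 4.

4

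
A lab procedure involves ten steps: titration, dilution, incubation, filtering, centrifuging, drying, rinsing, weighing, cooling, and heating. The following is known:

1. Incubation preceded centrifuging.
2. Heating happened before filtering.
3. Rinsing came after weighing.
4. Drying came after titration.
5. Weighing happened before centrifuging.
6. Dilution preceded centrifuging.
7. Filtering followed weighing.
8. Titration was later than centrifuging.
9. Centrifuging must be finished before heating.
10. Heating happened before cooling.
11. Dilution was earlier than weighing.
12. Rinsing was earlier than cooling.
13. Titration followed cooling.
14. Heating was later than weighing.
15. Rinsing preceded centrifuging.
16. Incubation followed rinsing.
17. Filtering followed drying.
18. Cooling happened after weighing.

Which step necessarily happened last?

filtering

Every other step has a chain of constraints placing it before filtering, so filtering is last.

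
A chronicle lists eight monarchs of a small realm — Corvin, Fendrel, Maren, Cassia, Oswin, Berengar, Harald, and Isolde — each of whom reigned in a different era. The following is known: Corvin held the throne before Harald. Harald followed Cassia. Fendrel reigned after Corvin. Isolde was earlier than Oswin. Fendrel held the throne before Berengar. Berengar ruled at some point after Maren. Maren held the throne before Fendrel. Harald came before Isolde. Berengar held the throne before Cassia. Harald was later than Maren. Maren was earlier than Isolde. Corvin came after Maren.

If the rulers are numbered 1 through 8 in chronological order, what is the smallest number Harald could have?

6

Berengar, Cassia, Corvin, Fendrel, and Maren must all come before Harald — 5 forced predecessors.
Nothing else is forced ahead of Harald, so their earliest slot is position 5 + 1 = 6.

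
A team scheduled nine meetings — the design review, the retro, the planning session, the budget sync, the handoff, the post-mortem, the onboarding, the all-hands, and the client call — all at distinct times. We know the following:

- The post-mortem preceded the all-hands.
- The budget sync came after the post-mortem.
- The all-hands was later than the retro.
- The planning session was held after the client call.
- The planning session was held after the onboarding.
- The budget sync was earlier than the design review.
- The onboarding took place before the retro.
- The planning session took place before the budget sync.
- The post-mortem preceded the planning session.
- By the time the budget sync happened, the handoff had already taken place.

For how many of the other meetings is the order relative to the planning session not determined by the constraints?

3

Forced before the planning session: the client call, the onboarding, and the post-mortem; forced after the planning session: the budget sync and the design review.
That leaves the all-hands, the handoff, and the retro with no forced order relative to the planning session — 3.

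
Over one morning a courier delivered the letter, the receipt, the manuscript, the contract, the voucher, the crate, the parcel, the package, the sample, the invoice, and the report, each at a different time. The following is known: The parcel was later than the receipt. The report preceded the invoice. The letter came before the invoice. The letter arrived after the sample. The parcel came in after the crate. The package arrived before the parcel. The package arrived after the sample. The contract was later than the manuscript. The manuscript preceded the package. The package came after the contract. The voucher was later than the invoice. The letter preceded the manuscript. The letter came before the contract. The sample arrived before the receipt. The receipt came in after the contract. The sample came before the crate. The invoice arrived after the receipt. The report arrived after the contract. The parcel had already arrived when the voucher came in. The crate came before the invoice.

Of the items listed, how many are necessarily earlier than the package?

Directly stated before the package: the contract, the manuscript, and the sample.
The letter reaches the package via the letter → the contract → the package.
No chain forces the report (or any of the others) ahead of the package.
That's the contract, the letter, the manuscript, and the sample — 4 in all.

4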